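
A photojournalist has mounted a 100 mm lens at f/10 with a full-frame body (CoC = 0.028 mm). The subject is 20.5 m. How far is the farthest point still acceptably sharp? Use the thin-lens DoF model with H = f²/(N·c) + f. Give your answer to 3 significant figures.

47.8 m

Hyperfocal distance H = f²/(N·c) + f = 100²/(10 × 0.028) + 100 = 10000/0.28 + 100 ≈ 35814.3 mm ≈ 35.81 m.
Far limit Df = s·(H − f)/(H − s) = 20500 × (35814.3 − 100) / (35814.3 − 20500) = 20500 × 35714.3 / 15314.3 ≈ 47808 mm ≈ 47.8 m.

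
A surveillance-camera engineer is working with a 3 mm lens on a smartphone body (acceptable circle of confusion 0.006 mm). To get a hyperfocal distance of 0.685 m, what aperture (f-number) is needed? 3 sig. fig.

Rearrange H = f²/(N·c) + f for N: N = f² / ((H − f)·c).
N = 3² / ((685 − 3) × 0.006) = 9 / 4.092 ≈ 2.20.

f/2.20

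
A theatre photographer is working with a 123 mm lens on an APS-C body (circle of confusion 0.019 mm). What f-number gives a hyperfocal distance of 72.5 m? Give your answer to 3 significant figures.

f/11

Rearrange H = f²/(N·c) + f for N: N = f² / ((H − f)·c).
N = 123² / ((72500 − 123) × 0.019) = 15129 / 1375 ≈ 11.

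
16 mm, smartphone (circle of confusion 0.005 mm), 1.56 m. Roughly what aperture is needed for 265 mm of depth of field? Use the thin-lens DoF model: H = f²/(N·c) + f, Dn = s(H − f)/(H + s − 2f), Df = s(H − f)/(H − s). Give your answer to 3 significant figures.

Write h = H − f = f²/(N·c). The thin-lens limits are Dn = s·h/(h + (s−f)) and Df = s·h/(h − (s−f)), so DoF = Df − Dn = 2·s·(s−f)·h / (h² − (s−f)²).
That is a quadratic in h: DoF·h² − 2·s·(s−f)·h − DoF·(s−f)² = 0 ⇒ h = (s−f)·(s + √(s² + DoF²)) / DoF = 1544 × (1560 + √(1560² + 265²)) / 265 = 1544 × (1560 + 1582.35) / 265 ≈ 18309 mm.
Then N = f²/(c·h) = 16² / (0.005 × 18309) = 256 / 91.543 ≈ 2.80.

f/2.80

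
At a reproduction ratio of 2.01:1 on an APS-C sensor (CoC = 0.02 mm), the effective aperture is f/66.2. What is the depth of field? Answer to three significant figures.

At magnification m, DoF ≈ 2·N_eff·c/m² = 2 × 66.2 × 0.02 / 2.01² = 2.648 / 4.04 ≈ 0.655 mm.

0.655 mm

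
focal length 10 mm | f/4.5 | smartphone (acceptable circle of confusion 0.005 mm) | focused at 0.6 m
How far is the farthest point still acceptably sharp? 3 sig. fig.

Hyperfocal distance H = f²/(N·c) + f = 10²/(4.5 × 0.005) + 10 = 100/0.0225 + 10 ≈ 4454.4 mm ≈ 4.454 m.
Far limit Df = s·(H − f)/(H − s) = 600 × (4454.4 − 10) / (4454.4 − 600) = 600 × 4444.4 / 3854.4 ≈ 691.84 mm ≈ 0.692 m.

0.692 m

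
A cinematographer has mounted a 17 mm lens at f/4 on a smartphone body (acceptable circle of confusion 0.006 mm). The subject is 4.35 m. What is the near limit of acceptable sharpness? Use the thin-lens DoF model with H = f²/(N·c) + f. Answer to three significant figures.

Hyperfocal distance H = f²/(N·c) + f = 17²/(4 × 0.006) + 17 = 289/0.024 + 17 ≈ 12058.7 mm ≈ 12.06 m.
Near limit Dn = s·(H − f)/(H + s − 2f) = 4350 × (12058.7 − 17) / (12058.7 + 4350 − 2 × 17) = 4350 × 12041.7 / 16374.7 ≈ 3198.9 mm ≈ 3.20 m.

3.20 m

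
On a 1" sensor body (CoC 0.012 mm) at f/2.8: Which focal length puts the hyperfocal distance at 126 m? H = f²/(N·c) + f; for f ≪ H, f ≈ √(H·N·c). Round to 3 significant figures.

From H = f²/(N·c) + f, with f ≪ H: f ≈ √(H·N·c) = √(126000 × 2.8 × 0.012) = √4233.6 ≈ 65.07 mm.
Exact: f² + N·c·f − N·c·H = 0 ⇒ f = (−N·c + √((N·c)² + 4·N·c·H))/2 = (−0.0336 + √16934)/2 ≈ 65.049 mm ≈ 65.0 mm.

65.0 mm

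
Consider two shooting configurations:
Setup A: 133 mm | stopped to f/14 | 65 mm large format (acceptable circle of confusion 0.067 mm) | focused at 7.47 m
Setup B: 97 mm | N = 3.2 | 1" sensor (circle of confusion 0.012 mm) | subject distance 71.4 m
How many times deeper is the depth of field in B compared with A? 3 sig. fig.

6.63

Setup A: H = 133²/(14×0.067) + 133 ≈ 18991.2 mm; DoF = Df − Dn = 12227.1 − 5377.7 ≈ 6849.4 mm.
Setup B: H = 97²/(3.2×0.012) + 97 ≈ 245123.0 mm; DoF = Df − Dn = 100705 − 55306 ≈ 45399 mm.
Ratio = 45399 / 6849.4 ≈ 6.63.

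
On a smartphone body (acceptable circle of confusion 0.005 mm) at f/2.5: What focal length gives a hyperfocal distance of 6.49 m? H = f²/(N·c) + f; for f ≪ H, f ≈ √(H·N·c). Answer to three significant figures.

9.00 mm

From H = f²/(N·c) + f, with f ≪ H: f ≈ √(H·N·c) = √(6490 × 2.5 × 0.005) = √81.125 ≈ 9.007 mm.
Exact: f² + N·c·f − N·c·H = 0 ⇒ f = (−N·c + √((N·c)² + 4·N·c·H))/2 = (−0.0125 + √324.50)/2 ≈ 9.0007 mm ≈ 9.00 mm.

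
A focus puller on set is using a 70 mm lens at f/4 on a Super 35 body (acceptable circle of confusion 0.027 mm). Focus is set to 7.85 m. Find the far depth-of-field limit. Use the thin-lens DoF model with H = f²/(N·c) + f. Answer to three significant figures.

9.47 m

Hyperfocal distance H = f²/(N·c) + f = 70²/(4 × 0.027) + 70 = 4900/0.108 + 70 ≈ 45440.4 mm ≈ 45.44 m.
Far limit Df = s·(H − f)/(H − s) = 7850 × (45440.4 − 70) / (45440.4 − 7850) = 7850 × 45370.4 / 37590.4 ≈ 9474.7 mm ≈ 9.47 m.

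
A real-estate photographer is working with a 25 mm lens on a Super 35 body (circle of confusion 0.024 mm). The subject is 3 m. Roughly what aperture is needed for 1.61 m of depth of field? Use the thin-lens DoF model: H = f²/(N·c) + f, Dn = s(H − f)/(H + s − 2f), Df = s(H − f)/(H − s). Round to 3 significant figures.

f/2.20

Write h = H − f = f²/(N·c). The thin-lens limits are Dn = s·h/(h + (s−f)) and Df = s·h/(h − (s−f)), so DoF = Df − Dn = 2·s·(s−f)·h / (h² − (s−f)²).
That is a quadratic in h: DoF·h² − 2·s·(s−f)·h − DoF·(s−f)² = 0 ⇒ h = (s−f)·(s + √(s² + DoF²)) / DoF = 2975 × (3000 + √(3000² + 1610²)) / 1610 = 2975 × (3000 + 3404.72) / 1610 ≈ 11835 mm.
Then N = f²/(c·h) = 25² / (0.024 × 11835) = 625 / 284.04 ≈ 2.20.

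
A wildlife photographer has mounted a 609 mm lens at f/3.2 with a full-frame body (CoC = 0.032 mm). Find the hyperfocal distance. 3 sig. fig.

Hyperfocal distance H = f²/(N·c) + f = 609²/(3.2 × 0.032) + 609 = 370881/0.1024 + 609 ≈ 3622493.8 mm ≈ 3620 m.

3620 m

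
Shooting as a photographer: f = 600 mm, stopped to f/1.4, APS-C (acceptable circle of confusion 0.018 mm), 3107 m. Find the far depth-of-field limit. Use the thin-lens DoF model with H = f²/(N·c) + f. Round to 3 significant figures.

Hyperfocal distance H = f²/(N·c) + f = 600²/(1.4 × 0.018) + 600 = 360000/0.0252 + 600 ≈ 14286314.3 mm ≈ 14286 m.
Far limit Df = s·(H − f)/(H − s) = 3107000 × (14286314.3 − 600) / (14286314.3 − 3107000) = 3107000 × 14285714.3 / 11179314.3 ≈ 3970343 mm ≈ 3970 m.

3970 m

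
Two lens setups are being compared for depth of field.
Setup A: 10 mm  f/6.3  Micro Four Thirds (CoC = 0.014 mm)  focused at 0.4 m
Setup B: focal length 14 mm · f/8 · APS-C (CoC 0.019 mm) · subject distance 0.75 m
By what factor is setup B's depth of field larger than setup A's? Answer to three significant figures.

Setup A: H = 10²/(6.3×0.014) + 10 ≈ 1143.8 mm; DoF = Df − Dn = 609.74 − 297.62 ≈ 312.12 mm.
Setup B: H = 14²/(8×0.019) + 14 ≈ 1303.5 mm; DoF = Df − Dn = 1747.3 − 477.5 ≈ 1269.8 mm.
Ratio = 1269.8 / 312.12 ≈ 4.07.

4.07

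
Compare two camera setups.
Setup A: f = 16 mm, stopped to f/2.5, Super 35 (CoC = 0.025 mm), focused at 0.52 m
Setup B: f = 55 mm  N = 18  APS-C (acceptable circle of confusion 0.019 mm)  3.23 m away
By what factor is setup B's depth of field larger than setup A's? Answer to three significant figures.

Setup A: H = 16²/(2.5×0.025) + 16 ≈ 4112.0 mm; DoF = Df − Dn = 592.96 − 463.03 ≈ 129.93 mm.
Setup B: H = 55²/(18×0.019) + 55 ≈ 8900.0 mm; DoF = Df − Dn = 5038.7 − 2376.8 ≈ 2661.9 mm.
Ratio = 2661.9 / 129.93 ≈ 20.5.

20.5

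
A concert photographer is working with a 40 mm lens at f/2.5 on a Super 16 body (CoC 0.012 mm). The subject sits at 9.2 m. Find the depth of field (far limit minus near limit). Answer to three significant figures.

3.26 m

Hyperfocal distance H = f²/(N·c) + f = 40²/(2.5 × 0.012) + 40 = 1600/0.03 + 40 ≈ 53373.3 mm ≈ 53.37 m.
Near limit Dn = s·(H − f)/(H + s − 2f) = 9200 × (53373.3 − 40) / (53373.3 + 9200 − 2 × 40) = 9200 × 53333.3 / 62493.3 ≈ 7851.5 mm.
Far limit Df = s·(H − f)/(H − s) = 9200 × (53373.3 − 40) / (53373.3 − 9200) = 9200 × 53333.3 / 44173.3 ≈ 11107.8 mm.
Depth of field = Df − Dn = 11107.8 − 7851.5 ≈ 3256.3 mm ≈ 3.26 m.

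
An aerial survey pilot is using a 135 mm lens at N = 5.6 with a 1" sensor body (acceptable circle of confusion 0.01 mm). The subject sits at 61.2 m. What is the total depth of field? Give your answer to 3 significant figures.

23.8 m

Hyperfocal distance H = f²/(N·c) + f = 135²/(5.6 × 0.01) + 135 = 18225/0.056 + 135 ≈ 325581.4 mm ≈ 325.6 m.
Near limit Dn = s·(H − f)/(H + s − 2f) = 61200 × (325581.4 − 135) / (325581.4 + 61200 − 2 × 135) = 61200 × 325446.4 / 386511.4 ≈ 51531 mm.
Far limit Df = s·(H − f)/(H − s) = 61200 × (325581.4 − 135) / (325581.4 − 61200) = 61200 × 325446.4 / 264381.4 ≈ 75336 mm.
Depth of field = Df − Dn = 75336 − 51531 ≈ 23805 mm ≈ 23.8 m.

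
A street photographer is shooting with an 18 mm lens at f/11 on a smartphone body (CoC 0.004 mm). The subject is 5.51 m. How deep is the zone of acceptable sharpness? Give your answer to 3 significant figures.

Hyperfocal distance H = f²/(N·c) + f = 18²/(11 × 0.004) + 18 = 324/0.044 + 18 ≈ 7381.6 mm ≈ 7.382 m.
Near limit Dn = s·(H − f)/(H + s − 2f) = 5510 × (7381.6 − 18) / (7381.6 + 5510 − 2 × 18) = 5510 × 7363.6 / 12855.6 ≈ 3156 mm.
Far limit Df = s·(H − f)/(H − s) = 5510 × (7381.6 − 18) / (7381.6 − 5510) = 5510 × 7363.6 / 1871.6 ≈ 21678 mm.
Depth of field = Df − Dn = 21678 − 3156 ≈ 18522 mm ≈ 18.5 m.

18.5 m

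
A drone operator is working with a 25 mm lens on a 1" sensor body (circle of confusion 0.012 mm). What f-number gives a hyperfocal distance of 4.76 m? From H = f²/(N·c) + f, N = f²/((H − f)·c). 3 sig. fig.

f/11

Rearrange H = f²/(N·c) + f for N: N = f² / ((H − f)·c).
N = 25² / ((4760 − 25) × 0.012) = 625 / 56.82 ≈ 11.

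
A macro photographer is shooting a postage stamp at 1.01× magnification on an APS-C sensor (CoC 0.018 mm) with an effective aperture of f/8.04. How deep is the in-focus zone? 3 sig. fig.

At magnification m, DoF ≈ 2·N_eff·c/m² = 2 × 8.04 × 0.018 / 1.01² = 0.2894 / 1.02 ≈ 0.284 mm.

0.284 mm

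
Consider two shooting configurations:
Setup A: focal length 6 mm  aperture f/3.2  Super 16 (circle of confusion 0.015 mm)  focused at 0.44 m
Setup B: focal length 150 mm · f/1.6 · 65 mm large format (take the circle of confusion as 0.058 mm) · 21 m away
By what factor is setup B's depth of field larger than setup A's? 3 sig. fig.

Setup A: H = 6²/(3.2×0.015) + 6 ≈ 756.0 mm; DoF = Df − Dn = 1044.30 − 278.72 ≈ 765.58 mm.
Setup B: H = 150²/(1.6×0.058) + 150 ≈ 242606.9 mm; DoF = Df − Dn = 22975.8 − 19337.1 ≈ 3638.7 mm.
Ratio = 3638.7 / 765.58 ≈ 4.75.

4.75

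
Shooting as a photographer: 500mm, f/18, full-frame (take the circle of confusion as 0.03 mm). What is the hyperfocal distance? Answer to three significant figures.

463 m

Hyperfocal distance H = f²/(N·c) + f = 500²/(18 × 0.03) + 500 = 250000/0.54 + 500 ≈ 463463.0 mm ≈ 463 m.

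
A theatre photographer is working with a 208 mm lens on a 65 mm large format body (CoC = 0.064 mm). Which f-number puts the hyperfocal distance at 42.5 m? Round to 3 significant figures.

Rearrange H = f²/(N·c) + f for N: N = f² / ((H − f)·c).
N = 208² / ((42500 − 208) × 0.064) = 43264 / 2707 ≈ 16.

f/16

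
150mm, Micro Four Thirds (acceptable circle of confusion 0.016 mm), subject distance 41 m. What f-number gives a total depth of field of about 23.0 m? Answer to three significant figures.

Write h = H − f = f²/(N·c). The thin-lens limits are Dn = s·h/(h + (s−f)) and Df = s·h/(h − (s−f)), so DoF = Df − Dn = 2·s·(s−f)·h / (h² − (s−f)²).
That is a quadratic in h: DoF·h² − 2·s·(s−f)·h − DoF·(s−f)² = 0 ⇒ h = (s−f)·(s + √(s² + DoF²)) / DoF = 40850 × (41000 + √(41000² + 23000²)) / 23000 = 40850 × (41000 + 47010.6) / 23000 ≈ 156315 mm.
Then N = f²/(c·h) = 150² / (0.016 × 156315) = 22500 / 2501.0 ≈ 9.

f/9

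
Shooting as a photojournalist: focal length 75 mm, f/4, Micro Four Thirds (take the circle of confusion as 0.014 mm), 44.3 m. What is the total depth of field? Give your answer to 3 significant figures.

48.4 m

Hyperfocal distance H = f²/(N·c) + f = 75²/(4 × 0.014) + 75 = 5625/0.056 + 75 ≈ 100521.4 mm ≈ 100.5 m.
Near limit Dn = s·(H − f)/(H + s − 2f) = 44300 × (100521.4 − 75) / (100521.4 + 44300 − 2 × 75) = 44300 × 100446.4 / 144671.4 ≈ 30758 mm.
Far limit Df = s·(H − f)/(H − s) = 44300 × (100521.4 − 75) / (100521.4 − 44300) = 44300 × 100446.4 / 56221.4 ≈ 79147 mm.
Depth of field = Df − Dn = 79147 − 30758 ≈ 48389 mm ≈ 48.4 m.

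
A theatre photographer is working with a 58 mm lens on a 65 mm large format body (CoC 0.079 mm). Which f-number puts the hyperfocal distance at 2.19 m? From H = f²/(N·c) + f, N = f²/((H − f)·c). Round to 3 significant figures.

Rearrange H = f²/(N·c) + f for N: N = f² / ((H − f)·c).
N = 58² / ((2190 − 58) × 0.079) = 3364 / 168.4 ≈ 20.

f/20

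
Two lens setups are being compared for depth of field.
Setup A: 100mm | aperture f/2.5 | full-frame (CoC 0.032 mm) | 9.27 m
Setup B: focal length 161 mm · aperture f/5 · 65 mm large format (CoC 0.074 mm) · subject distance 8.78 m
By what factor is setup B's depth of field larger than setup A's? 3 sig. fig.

1.60

Setup A: H = 100²/(2.5×0.032) + 100 ≈ 125100.0 mm; DoF = Df − Dn = 10003.9 − 8636.4 ≈ 1367.5 mm.
Setup B: H = 161²/(5×0.074) + 161 ≈ 70217.8 mm; DoF = Df − Dn = 10011.7 − 7818.1 ≈ 2193.6 mm.
Ratio = 2193.6 / 1367.5 ≈ 1.60.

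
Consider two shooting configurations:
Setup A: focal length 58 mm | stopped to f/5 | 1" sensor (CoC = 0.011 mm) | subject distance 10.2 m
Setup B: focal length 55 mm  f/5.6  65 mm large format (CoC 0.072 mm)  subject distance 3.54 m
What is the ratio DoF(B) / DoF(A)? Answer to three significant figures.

1.21

Setup A: H = 58²/(5×0.011) + 58 ≈ 61221.6 mm; DoF = Df − Dn = 12227.5 − 8749.2 ≈ 3478.3 mm.
Setup B: H = 55²/(5.6×0.072) + 55 ≈ 7557.5 mm; DoF = Df − Dn = 6610.8 − 2417.2 ≈ 4193.6 mm.
Ratio = 4193.6 / 3478.3 ≈ 1.21.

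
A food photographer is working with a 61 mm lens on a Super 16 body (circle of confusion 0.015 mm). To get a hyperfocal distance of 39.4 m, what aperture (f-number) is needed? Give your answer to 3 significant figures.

Rearrange H = f²/(N·c) + f for N: N = f² / ((H − f)·c).
N = 61² / ((39400 − 61) × 0.015) = 3721 / 590.1 ≈ 6.31.

f/6.31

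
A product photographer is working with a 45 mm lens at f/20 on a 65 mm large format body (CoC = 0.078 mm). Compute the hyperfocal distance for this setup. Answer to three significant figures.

Hyperfocal distance H = f²/(N·c) + f = 45²/(20 × 0.078) + 45 = 2025/1.56 + 45 ≈ 1343.1 mm ≈ 1.34 m.

1.34 m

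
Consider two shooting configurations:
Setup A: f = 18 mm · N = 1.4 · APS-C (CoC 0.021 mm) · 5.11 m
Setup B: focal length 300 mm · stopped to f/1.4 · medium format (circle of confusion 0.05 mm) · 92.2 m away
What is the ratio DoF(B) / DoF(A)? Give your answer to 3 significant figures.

2.21

Setup A: H = 18²/(1.4×0.021) + 18 ≈ 11038.4 mm; DoF = Df − Dn = 9499.1 − 3495.1 ≈ 6004.0 mm.
Setup B: H = 300²/(1.4×0.05) + 300 ≈ 1286014.3 mm; DoF = Df − Dn = 99298 − 86049 ≈ 13249 mm.
Ratio = 13249 / 6004.0 ≈ 2.21.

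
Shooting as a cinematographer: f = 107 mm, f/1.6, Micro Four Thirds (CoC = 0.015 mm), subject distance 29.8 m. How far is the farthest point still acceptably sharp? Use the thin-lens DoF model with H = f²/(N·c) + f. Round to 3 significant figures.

31.8 m

Hyperfocal distance H = f²/(N·c) + f = 107²/(1.6 × 0.015) + 107 = 11449/0.024 + 107 ≈ 477148.7 mm ≈ 477.1 m.
Far limit Df = s·(H − f)/(H − s) = 29800 × (477148.7 − 107) / (477148.7 − 29800) = 29800 × 477041.7 / 447348.7 ≈ 31778 mm ≈ 31.8 m.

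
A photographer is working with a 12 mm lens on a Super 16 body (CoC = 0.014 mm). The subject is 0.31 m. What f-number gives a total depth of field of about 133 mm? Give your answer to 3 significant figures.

f/7.09

Write h = H − f = f²/(N·c). The thin-lens limits are Dn = s·h/(h + (s−f)) and Df = s·h/(h − (s−f)), so DoF = Df − Dn = 2·s·(s−f)·h / (h² − (s−f)²).
That is a quadratic in h: DoF·h² − 2·s·(s−f)·h − DoF·(s−f)² = 0 ⇒ h = (s−f)·(s + √(s² + DoF²)) / DoF = 298 × (310 + √(310² + 133²)) / 133 = 298 × (310 + 337.326) / 133 ≈ 1450.4 mm.
Then N = f²/(c·h) = 12² / (0.014 × 1450.4) = 144 / 20.306 ≈ 7.09.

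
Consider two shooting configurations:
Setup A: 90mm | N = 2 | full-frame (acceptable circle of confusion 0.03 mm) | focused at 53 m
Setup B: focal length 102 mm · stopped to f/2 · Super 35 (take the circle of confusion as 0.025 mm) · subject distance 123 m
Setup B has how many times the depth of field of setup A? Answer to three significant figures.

Setup A: H = 90²/(2×0.03) + 90 ≈ 135090.0 mm; DoF = Df − Dn = 87160 − 38077 ≈ 49083 mm.
Setup B: H = 102²/(2×0.025) + 102 ≈ 208182.0 mm; DoF = Df − Dn = 300461 − 77328 ≈ 223133 mm.
Ratio = 223133 / 49083 ≈ 4.55.

4.55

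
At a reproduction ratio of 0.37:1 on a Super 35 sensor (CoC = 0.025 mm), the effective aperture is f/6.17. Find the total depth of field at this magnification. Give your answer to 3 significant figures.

At magnification m, DoF ≈ 2·N_eff·c/m² = 2 × 6.17 × 0.025 / 0.37² = 0.3085 / 0.1369 ≈ 2.25 mm.

2.25 mm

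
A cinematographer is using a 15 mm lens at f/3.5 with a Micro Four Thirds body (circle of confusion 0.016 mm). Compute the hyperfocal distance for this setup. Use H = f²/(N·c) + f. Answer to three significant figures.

4.03 m

Hyperfocal distance H = f²/(N·c) + f = 15²/(3.5 × 0.016) + 15 = 225/0.056 + 15 ≈ 4032.9 mm ≈ 4.03 m.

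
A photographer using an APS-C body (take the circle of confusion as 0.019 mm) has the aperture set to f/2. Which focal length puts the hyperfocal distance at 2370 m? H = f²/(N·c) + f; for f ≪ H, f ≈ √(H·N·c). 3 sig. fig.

From H = f²/(N·c) + f, with f ≪ H: f ≈ √(H·N·c) = √(2370000 × 2 × 0.019) = √90060 ≈ 300.1 mm.
The +f correction barely moves this — solving exactly, f² + N·c·f − N·c·H = 0 ⇒ f = (−N·c + √((N·c)² + 4·N·c·H))/2 = (−0.038 + √360240)/2 ≈ 300.08 mm, so f ≈ 300 mm.

300 mm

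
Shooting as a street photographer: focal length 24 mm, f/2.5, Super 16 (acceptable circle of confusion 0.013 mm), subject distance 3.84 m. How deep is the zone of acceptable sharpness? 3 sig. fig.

1.73 m

Hyperfocal distance H = f²/(N·c) + f = 24²/(2.5 × 0.013) + 24 = 576/0.0325 + 24 ≈ 17747.1 mm ≈ 17.75 m.
Near limit Dn = s·(H − f)/(H + s − 2f) = 3840 × (17747.1 − 24) / (17747.1 + 3840 − 2 × 24) = 3840 × 17723.1 / 21539.1 ≈ 3159.7 mm.
Far limit Df = s·(H − f)/(H − s) = 3840 × (17747.1 − 24) / (17747.1 − 3840) = 3840 × 17723.1 / 13907.1 ≈ 4893.7 mm.
Depth of field = Df − Dn = 4893.7 − 3159.7 ≈ 1734.0 mm ≈ 1.73 m.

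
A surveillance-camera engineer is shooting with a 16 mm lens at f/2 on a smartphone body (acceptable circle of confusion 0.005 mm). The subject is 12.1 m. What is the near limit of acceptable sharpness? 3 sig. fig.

8.22 m

Hyperfocal distance H = f²/(N·c) + f = 16²/(2 × 0.005) + 16 = 256/0.01 + 16 ≈ 25616.0 mm ≈ 25.62 m.
Near limit Dn = s·(H − f)/(H + s − 2f) = 12100 × (25616.0 − 16) / (25616.0 + 12100 − 2 × 16) = 12100 × 25600.0 / 37684.0 ≈ 8219.9 mm ≈ 8.22 m.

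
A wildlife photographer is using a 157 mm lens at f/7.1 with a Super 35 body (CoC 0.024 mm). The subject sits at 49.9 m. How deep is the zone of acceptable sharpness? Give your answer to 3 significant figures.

38.9 m

Hyperfocal distance H = f²/(N·c) + f = 157²/(7.1 × 0.024) + 157 = 24649/0.1704 + 157 ≈ 144810.8 mm ≈ 144.8 m.
Near limit Dn = s·(H − f)/(H + s − 2f) = 49900 × (144810.8 − 157) / (144810.8 + 49900 − 2 × 157) = 49900 × 144653.8 / 194396.8 ≈ 37131 mm.
Far limit Df = s·(H − f)/(H − s) = 49900 × (144810.8 − 157) / (144810.8 − 49900) = 49900 × 144653.8 / 94910.8 ≈ 76053 mm.
Depth of field = Df − Dn = 76053 − 37131 ≈ 38922 mm ≈ 38.9 m.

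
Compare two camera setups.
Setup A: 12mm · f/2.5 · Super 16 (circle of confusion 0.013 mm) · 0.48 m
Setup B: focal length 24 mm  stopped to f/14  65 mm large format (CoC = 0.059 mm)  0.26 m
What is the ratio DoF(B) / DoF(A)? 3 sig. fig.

Setup A: H = 12²/(2.5×0.013) + 12 ≈ 4442.8 mm; DoF = Df − Dn = 536.69 − 434.14 ≈ 102.55 mm.
Setup B: H = 24²/(14×0.059) + 24 ≈ 721.3 mm; DoF = Df − Dn = 393.00 − 194.26 ≈ 198.74 mm.
Ratio = 198.74 / 102.55 ≈ 1.94.

1.94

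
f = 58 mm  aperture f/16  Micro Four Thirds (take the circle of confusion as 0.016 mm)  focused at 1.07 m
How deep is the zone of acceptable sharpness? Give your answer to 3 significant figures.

166 mm

Hyperfocal distance H = f²/(N·c) + f = 58²/(16 × 0.016) + 58 = 3364/0.256 + 58 ≈ 13198.6 mm ≈ 13.20 m.
Near limit Dn = s·(H − f)/(H + s − 2f) = 1070 × (13198.6 − 58) / (13198.6 + 1070 − 2 × 58) = 1070 × 13140.6 / 14152.6 ≈ 993.49 mm.
Far limit Df = s·(H − f)/(H − s) = 1070 × (13198.6 − 58) / (13198.6 − 1070) = 1070 × 13140.6 / 12128.6 ≈ 1159.28 mm.
Depth of field = Df − Dn = 1159.28 − 993.49 ≈ 165.79 mm.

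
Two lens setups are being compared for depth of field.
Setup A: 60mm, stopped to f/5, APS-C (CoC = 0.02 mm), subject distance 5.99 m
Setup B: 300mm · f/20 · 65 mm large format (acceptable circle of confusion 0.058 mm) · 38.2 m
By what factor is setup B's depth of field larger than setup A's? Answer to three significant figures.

Setup A: H = 60²/(5×0.02) + 60 ≈ 36060.0 mm; DoF = Df − Dn = 7171.3 − 5142.9 ≈ 2028.4 mm.
Setup B: H = 300²/(20×0.058) + 300 ≈ 77886.2 mm; DoF = Df − Dn = 74681 − 25664 ≈ 49017 mm.
Ratio = 49017 / 2028.4 ≈ 24.2.

24.2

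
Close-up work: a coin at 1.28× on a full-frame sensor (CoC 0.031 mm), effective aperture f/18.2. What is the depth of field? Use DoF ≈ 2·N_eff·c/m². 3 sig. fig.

At magnification m, DoF ≈ 2·N_eff·c/m² = 2 × 18.2 × 0.031 / 1.28² = 1.128 / 1.638 ≈ 0.689 mm.

0.689 mm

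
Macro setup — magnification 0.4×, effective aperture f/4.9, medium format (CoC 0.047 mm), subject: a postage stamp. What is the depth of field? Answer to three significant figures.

At magnification m, DoF ≈ 2·N_eff·c/m² = 2 × 4.9 × 0.047 / 0.4² = 0.4606 / 0.16 ≈ 2.88 mm.

2.88 mm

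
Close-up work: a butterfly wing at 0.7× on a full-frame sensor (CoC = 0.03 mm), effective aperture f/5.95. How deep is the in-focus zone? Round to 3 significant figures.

At magnification m, DoF ≈ 2·N_eff·c/m² = 2 × 5.95 × 0.03 / 0.7² = 0.357 / 0.49 ≈ 0.729 mm.

0.729 mm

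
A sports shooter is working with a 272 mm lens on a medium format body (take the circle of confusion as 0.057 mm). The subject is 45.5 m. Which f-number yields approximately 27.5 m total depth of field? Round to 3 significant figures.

f/8

Write h = H − f = f²/(N·c). The thin-lens limits are Dn = s·h/(h + (s−f)) and Df = s·h/(h − (s−f)), so DoF = Df − Dn = 2·s·(s−f)·h / (h² − (s−f)²).
That is a quadratic in h: DoF·h² − 2·s·(s−f)·h − DoF·(s−f)² = 0 ⇒ h = (s−f)·(s + √(s² + DoF²)) / DoF = 45228 × (45500 + √(45500² + 27500²)) / 27500 = 45228 × (45500 + 53164.8) / 27500 ≈ 162270 mm.
Then N = f²/(c·h) = 272² / (0.057 × 162270) = 73984 / 9249.4 ≈ 8.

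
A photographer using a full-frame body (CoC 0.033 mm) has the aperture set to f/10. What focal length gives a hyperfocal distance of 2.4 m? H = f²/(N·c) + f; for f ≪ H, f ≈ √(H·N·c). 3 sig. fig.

28.0 mm

From H = f²/(N·c) + f, with f ≪ H: f ≈ √(H·N·c) = √(2400 × 10 × 0.033) = √792.00 ≈ 28.14 mm.
Exact: f² + N·c·f − N·c·H = 0 ⇒ f = (−N·c + √((N·c)² + 4·N·c·H))/2 = (−0.33 + √3168.1)/2 ≈ 27.978 mm ≈ 28.0 mm.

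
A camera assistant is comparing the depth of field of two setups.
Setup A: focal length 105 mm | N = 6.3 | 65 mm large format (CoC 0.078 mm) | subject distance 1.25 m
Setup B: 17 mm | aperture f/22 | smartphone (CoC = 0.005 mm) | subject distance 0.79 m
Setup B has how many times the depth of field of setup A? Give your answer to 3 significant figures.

Setup A: H = 105²/(6.3×0.078) + 105 ≈ 22540.9 mm; DoF = Df − Dn = 1317.22 − 1189.30 ≈ 127.92 mm.
Setup B: H = 17²/(22×0.005) + 17 ≈ 2644.3 mm; DoF = Df − Dn = 1119.33 − 610.41 ≈ 508.92 mm.
Ratio = 508.92 / 127.92 ≈ 3.98.

3.98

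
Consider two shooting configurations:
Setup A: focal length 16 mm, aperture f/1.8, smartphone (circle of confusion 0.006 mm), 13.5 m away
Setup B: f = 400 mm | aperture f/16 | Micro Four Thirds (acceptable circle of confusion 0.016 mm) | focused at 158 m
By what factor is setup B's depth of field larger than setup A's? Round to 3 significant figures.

3.75

Setup A: H = 16²/(1.8×0.006) + 16 ≈ 23719.7 mm; DoF = Df − Dn = 31312 − 8605 ≈ 22707 mm.
Setup B: H = 400²/(16×0.016) + 400 ≈ 625400.0 mm; DoF = Df − Dn = 211275 − 126182 ≈ 85093 mm.
Ratio = 85093 / 22707 ≈ 3.75.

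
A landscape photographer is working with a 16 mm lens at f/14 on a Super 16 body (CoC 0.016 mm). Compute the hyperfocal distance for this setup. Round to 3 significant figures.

Hyperfocal distance H = f²/(N·c) + f = 16²/(14 × 0.016) + 16 = 256/0.224 + 16 ≈ 1158.9 mm ≈ 1.16 m.

1.16 m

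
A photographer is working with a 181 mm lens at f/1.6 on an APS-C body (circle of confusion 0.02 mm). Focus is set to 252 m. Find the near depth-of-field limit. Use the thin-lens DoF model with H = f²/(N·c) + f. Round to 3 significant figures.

Hyperfocal distance H = f²/(N·c) + f = 181²/(1.6 × 0.02) + 181 = 32761/0.032 + 181 ≈ 1023962.2 mm ≈ 1024 m.
Near limit Dn = s·(H − f)/(H + s − 2f) = 252000 × (1023962.2 − 181) / (1023962.2 + 252000 − 2 × 181) = 252000 × 1023781.2 / 1275600.2 ≈ 202252 mm ≈ 202 m.

202 m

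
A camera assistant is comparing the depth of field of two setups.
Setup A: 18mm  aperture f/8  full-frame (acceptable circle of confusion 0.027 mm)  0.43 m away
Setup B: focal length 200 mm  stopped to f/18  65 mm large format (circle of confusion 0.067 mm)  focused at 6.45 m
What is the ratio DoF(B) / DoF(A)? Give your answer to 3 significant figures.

9.86

Setup A: H = 18²/(8×0.027) + 18 ≈ 1518.0 mm; DoF = Df − Dn = 592.83 − 337.34 ≈ 255.49 mm.
Setup B: H = 200²/(18×0.067) + 200 ≈ 33367.5 mm; DoF = Df − Dn = 7947.6 − 5427.3 ≈ 2520.3 mm.
Ratio = 2520.3 / 255.49 ≈ 9.86.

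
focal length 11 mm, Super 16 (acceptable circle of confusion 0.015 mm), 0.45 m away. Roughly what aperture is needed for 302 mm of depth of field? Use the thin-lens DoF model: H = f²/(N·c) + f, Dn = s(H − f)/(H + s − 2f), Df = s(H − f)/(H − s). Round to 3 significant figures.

Write h = H − f = f²/(N·c). The thin-lens limits are Dn = s·h/(h + (s−f)) and Df = s·h/(h − (s−f)), so DoF = Df − Dn = 2·s·(s−f)·h / (h² − (s−f)²).
That is a quadratic in h: DoF·h² − 2·s·(s−f)·h − DoF·(s−f)² = 0 ⇒ h = (s−f)·(s + √(s² + DoF²)) / DoF = 439 × (450 + √(450² + 302²)) / 302 = 439 × (450 + 541.945) / 302 ≈ 1441.9 mm.
Then N = f²/(c·h) = 11² / (0.015 × 1441.9) = 121 / 21.629 ≈ 5.59.

f/5.59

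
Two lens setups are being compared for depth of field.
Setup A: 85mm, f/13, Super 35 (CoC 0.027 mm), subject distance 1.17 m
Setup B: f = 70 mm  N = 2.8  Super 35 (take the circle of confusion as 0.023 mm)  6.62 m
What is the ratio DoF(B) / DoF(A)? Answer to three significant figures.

Setup A: H = 85²/(13×0.027) + 85 ≈ 20669.0 mm; DoF = Df − Dn = 1235.10 − 1111.42 ≈ 123.68 mm.
Setup B: H = 70²/(2.8×0.023) + 70 ≈ 76157.0 mm; DoF = Df − Dn = 7243.6 − 6095.3 ≈ 1148.3 mm.
Ratio = 1148.3 / 123.68 ≈ 9.28.

9.28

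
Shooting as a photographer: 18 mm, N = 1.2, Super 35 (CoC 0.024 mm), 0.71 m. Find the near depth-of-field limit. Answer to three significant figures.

0.669 m

Hyperfocal distance H = f²/(N·c) + f = 18²/(1.2 × 0.024) + 18 = 324/0.0288 + 18 ≈ 11268.0 mm ≈ 11.27 m.
Near limit Dn = s·(H − f)/(H + s − 2f) = 710 × (11268.0 − 18) / (11268.0 + 710 − 2 × 18) = 710 × 11250.0 / 11942.0 ≈ 668.86 mm ≈ 0.669 m.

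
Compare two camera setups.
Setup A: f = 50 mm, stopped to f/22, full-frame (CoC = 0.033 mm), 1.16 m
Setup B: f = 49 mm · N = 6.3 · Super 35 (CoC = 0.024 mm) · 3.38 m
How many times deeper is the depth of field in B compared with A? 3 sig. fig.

1.78

Setup A: H = 50²/(22×0.033) + 50 ≈ 3493.5 mm; DoF = Df − Dn = 1711.78 − 877.23 ≈ 834.55 mm.
Setup B: H = 49²/(6.3×0.024) + 49 ≈ 15928.6 mm; DoF = Df − Dn = 4277.2 − 2793.9 ≈ 1483.3 mm.
Ratio = 1483.3 / 834.55 ≈ 1.78.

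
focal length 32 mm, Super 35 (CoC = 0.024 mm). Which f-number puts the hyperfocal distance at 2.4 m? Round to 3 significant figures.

f/18

Rearrange H = f²/(N·c) + f for N: N = f² / ((H − f)·c).
N = 32² / ((2400 − 32) × 0.024) = 1024 / 56.83 ≈ 18.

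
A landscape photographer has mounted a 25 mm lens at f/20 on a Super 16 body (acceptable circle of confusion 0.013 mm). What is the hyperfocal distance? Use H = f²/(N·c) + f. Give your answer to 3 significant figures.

Hyperfocal distance H = f²/(N·c) + f = 25²/(20 × 0.013) + 25 = 625/0.26 + 25 ≈ 2428.8 mm ≈ 2.43 m.

2.43 m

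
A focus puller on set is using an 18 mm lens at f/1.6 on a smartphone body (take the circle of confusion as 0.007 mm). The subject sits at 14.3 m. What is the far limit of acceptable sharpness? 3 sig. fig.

Hyperfocal distance H = f²/(N·c) + f = 18²/(1.6 × 0.007) + 18 = 324/0.0112 + 18 ≈ 28946.6 mm ≈ 28.95 m.
Far limit Df = s·(H − f)/(H − s) = 14300 × (28946.6 − 18) / (28946.6 − 14300) = 14300 × 28928.6 / 14646.6 ≈ 28244 mm ≈ 28.2 m.

28.2 m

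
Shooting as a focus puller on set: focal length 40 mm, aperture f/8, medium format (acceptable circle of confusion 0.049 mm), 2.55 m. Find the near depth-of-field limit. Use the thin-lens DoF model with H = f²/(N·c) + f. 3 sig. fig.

1.58 m

Hyperfocal distance H = f²/(N·c) + f = 40²/(8 × 0.049) + 40 = 1600/0.392 + 40 ≈ 4121.6 mm ≈ 4.122 m.
Near limit Dn = s·(H − f)/(H + s − 2f) = 2550 × (4121.6 − 40) / (4121.6 + 2550 − 2 × 40) = 2550 × 4081.6 / 6591.6 ≈ 1579.0 mm ≈ 1.58 m.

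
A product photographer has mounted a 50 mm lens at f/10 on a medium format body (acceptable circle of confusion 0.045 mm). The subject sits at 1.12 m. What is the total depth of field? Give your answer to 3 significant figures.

448 mm

Hyperfocal distance H = f²/(N·c) + f = 50²/(10 × 0.045) + 50 = 2500/0.45 + 50 ≈ 5605.6 mm ≈ 5.606 m.
Near limit Dn = s·(H − f)/(H + s − 2f) = 1120 × (5605.6 − 50) / (5605.6 + 1120 − 2 × 50) = 1120 × 5555.6 / 6625.6 ≈ 939.12 mm.
Far limit Df = s·(H − f)/(H − s) = 1120 × (5605.6 − 50) / (5605.6 − 1120) = 1120 × 5555.6 / 4485.6 ≈ 1387.17 mm.
Depth of field = Df − Dn = 1387.17 − 939.12 ≈ 448.05 mm.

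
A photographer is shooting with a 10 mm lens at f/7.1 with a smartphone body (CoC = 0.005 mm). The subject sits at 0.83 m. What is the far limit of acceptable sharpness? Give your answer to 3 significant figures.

1.17 m

Hyperfocal distance H = f²/(N·c) + f = 10²/(7.1 × 0.005) + 10 = 100/0.0355 + 10 ≈ 2826.9 mm ≈ 2.827 m.
Far limit Df = s·(H − f)/(H − s) = 830 × (2826.9 − 10) / (2826.9 − 830) = 830 × 2816.9 / 1996.9 ≈ 1170.8 mm ≈ 1.17 m.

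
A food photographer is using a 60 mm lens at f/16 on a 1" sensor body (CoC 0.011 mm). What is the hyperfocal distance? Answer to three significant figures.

20.5 m

Hyperfocal distance H = f²/(N·c) + f = 60²/(16 × 0.011) + 60 = 3600/0.176 + 60 ≈ 20514.5 mm ≈ 20.5 m.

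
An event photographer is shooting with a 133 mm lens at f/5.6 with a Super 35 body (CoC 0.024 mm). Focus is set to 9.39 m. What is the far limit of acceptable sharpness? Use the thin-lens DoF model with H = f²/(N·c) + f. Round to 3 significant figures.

Hyperfocal distance H = f²/(N·c) + f = 133²/(5.6 × 0.024) + 133 = 17689/0.1344 + 133 ≈ 131747.6 mm ≈ 131.7 m.
Far limit Df = s·(H − f)/(H − s) = 9390 × (131747.6 − 133) / (131747.6 − 9390) = 9390 × 131614.6 / 122357.6 ≈ 10100 mm ≈ 10.1 m.

10.1 m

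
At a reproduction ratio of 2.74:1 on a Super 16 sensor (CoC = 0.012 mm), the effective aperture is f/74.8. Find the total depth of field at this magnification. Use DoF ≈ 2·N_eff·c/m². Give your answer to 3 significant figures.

At magnification m, DoF ≈ 2·N_eff·c/m² = 2 × 74.8 × 0.012 / 2.74² = 1.795 / 7.508 ≈ 0.239 mm.

0.239 mm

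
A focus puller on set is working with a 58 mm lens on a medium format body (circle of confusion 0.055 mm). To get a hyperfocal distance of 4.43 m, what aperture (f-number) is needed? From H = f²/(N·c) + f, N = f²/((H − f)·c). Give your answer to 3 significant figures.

Rearrange H = f²/(N·c) + f for N: N = f² / ((H − f)·c).
N = 58² / ((4430 − 58) × 0.055) = 3364 / 240.5 ≈ 14.

f/14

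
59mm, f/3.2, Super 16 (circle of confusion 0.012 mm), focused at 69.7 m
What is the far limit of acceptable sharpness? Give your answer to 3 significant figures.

Hyperfocal distance H = f²/(N·c) + f = 59²/(3.2 × 0.012) + 59 = 3481/0.0384 + 59 ≈ 90710.0 mm ≈ 90.71 m.
Far limit Df = s·(H − f)/(H − s) = 69700 × (90710.0 − 59) / (90710.0 − 69700) = 69700 × 90651.0 / 21010.0 ≈ 300731 mm ≈ 301 m.

301 m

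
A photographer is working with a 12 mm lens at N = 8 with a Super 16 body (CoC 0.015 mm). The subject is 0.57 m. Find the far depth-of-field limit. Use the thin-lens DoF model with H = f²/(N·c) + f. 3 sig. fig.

1.07 m

Hyperfocal distance H = f²/(N·c) + f = 12²/(8 × 0.015) + 12 = 144/0.12 + 12 ≈ 1212.0 mm ≈ 1.212 m.
Far limit Df = s·(H − f)/(H − s) = 570 × (1212.0 − 12) / (1212.0 − 570) = 570 × 1200.0 / 642.0 ≈ 1065.4 mm ≈ 1.07 m.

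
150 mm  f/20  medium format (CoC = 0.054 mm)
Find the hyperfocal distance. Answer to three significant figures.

21.0 m

Hyperfocal distance H = f²/(N·c) + f = 150²/(20 × 0.054) + 150 = 22500/1.08 + 150 ≈ 20983.3 mm ≈ 21.0 m.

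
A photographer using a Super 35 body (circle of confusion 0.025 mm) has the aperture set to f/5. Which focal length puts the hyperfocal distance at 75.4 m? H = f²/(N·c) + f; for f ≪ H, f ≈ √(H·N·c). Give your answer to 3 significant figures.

From H = f²/(N·c) + f, with f ≪ H: f ≈ √(H·N·c) = √(75400 × 5 × 0.025) = √9425.0 ≈ 97.08 mm.
Exact: f² + N·c·f − N·c·H = 0 ⇒ f = (−N·c + √((N·c)² + 4·N·c·H))/2 = (−0.125 + √37700)/2 ≈ 97.020 mm ≈ 97.0 mm.

97.0 mm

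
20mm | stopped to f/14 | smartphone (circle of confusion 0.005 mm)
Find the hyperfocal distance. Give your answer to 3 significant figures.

Hyperfocal distance H = f²/(N·c) + f = 20²/(14 × 0.005) + 20 = 400/0.07 + 20 ≈ 5734.3 mm ≈ 5.73 m.

5.73 m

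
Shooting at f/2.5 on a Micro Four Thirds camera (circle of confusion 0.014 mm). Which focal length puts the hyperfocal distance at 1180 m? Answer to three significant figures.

From H = f²/(N·c) + f, with f ≪ H: f ≈ √(H·N·c) = √(1180000 × 2.5 × 0.014) = √41300 ≈ 203.2 mm.
The +f correction barely moves this — solving exactly, f² + N·c·f − N·c·H = 0 ⇒ f = (−N·c + √((N·c)² + 4·N·c·H))/2 = (−0.035 + √165200)/2 ≈ 203.21 mm, so f ≈ 203 mm.

203 mm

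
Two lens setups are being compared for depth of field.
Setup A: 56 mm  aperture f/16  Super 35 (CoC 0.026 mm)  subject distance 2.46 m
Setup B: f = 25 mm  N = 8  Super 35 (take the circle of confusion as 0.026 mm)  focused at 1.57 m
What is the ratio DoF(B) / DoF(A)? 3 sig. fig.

Setup A: H = 56²/(16×0.026) + 56 ≈ 7594.5 mm; DoF = Df − Dn = 3611.8 − 1865.2 ≈ 1746.6 mm.
Setup B: H = 25²/(8×0.026) + 25 ≈ 3029.8 mm; DoF = Df − Dn = 3231.6 − 1036.9 ≈ 2194.7 mm.
Ratio = 2194.7 / 1746.6 ≈ 1.26.

1.26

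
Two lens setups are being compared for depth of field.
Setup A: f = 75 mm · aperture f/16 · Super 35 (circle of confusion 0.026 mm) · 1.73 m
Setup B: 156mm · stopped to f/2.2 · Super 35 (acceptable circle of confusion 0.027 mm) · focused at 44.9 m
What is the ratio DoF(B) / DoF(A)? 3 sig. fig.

23.1

Setup A: H = 75²/(16×0.026) + 75 ≈ 13596.6 mm; DoF = Df − Dn = 1971.28 − 1541.34 ≈ 429.94 mm.
Setup B: H = 156²/(2.2×0.027) + 156 ≈ 409853.0 mm; DoF = Df − Dn = 50404.8 − 40479.2 ≈ 9925.6 mm.
Ratio = 9925.6 / 429.94 ≈ 23.1.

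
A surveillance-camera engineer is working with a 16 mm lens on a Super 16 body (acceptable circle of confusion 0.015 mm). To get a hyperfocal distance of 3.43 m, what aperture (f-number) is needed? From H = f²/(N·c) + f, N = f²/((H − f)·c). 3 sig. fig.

Rearrange H = f²/(N·c) + f for N: N = f² / ((H − f)·c).
N = 16² / ((3430 − 16) × 0.015) = 256 / 51.21 ≈ 5.

f/5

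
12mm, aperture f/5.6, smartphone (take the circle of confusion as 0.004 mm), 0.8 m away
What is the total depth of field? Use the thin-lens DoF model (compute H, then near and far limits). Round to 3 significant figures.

Hyperfocal distance H = f²/(N·c) + f = 12²/(5.6 × 0.004) + 12 = 144/0.0224 + 12 ≈ 6440.6 mm ≈ 6.441 m.
Near limit Dn = s·(H − f)/(H + s − 2f) = 800 × (6440.6 − 12) / (6440.6 + 800 − 2 × 12) = 800 × 6428.6 / 7216.6 ≈ 712.65 mm.
Far limit Df = s·(H − f)/(H − s) = 800 × (6440.6 − 12) / (6440.6 − 800) = 800 × 6428.6 / 5640.6 ≈ 911.76 mm.
Depth of field = Df − Dn = 911.76 − 712.65 ≈ 199.11 mm.

199 mm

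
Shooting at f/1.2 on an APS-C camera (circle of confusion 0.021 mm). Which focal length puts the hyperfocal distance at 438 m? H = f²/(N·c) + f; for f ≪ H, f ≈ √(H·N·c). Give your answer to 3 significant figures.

105 mm

From H = f²/(N·c) + f, with f ≪ H: f ≈ √(H·N·c) = √(438000 × 1.2 × 0.021) = √11038 ≈ 105.1 mm.
The +f correction barely moves this — solving exactly, f² + N·c·f − N·c·H = 0 ⇒ f = (−N·c + √((N·c)² + 4·N·c·H))/2 = (−0.0252 + √44150)/2 ≈ 105.05 mm, so f ≈ 105 mm.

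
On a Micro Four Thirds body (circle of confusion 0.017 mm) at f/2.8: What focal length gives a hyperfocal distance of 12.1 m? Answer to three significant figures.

24.0 mm

From H = f²/(N·c) + f, with f ≪ H: f ≈ √(H·N·c) = √(12100 × 2.8 × 0.017) = √575.96 ≈ 24.00 mm.
The +f correction barely moves this — solving exactly, f² + N·c·f − N·c·H = 0 ⇒ f = (−N·c + √((N·c)² + 4·N·c·H))/2 = (−0.0476 + √2303.8)/2 ≈ 23.975 mm, so f ≈ 24.0 mm.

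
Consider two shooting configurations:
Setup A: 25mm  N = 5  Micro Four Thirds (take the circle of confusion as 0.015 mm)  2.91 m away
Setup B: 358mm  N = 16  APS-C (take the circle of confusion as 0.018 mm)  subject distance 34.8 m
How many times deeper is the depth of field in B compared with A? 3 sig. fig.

2.37

Setup A: H = 25²/(5×0.015) + 25 ≈ 8358.3 mm; DoF = Df − Dn = 4450.9 − 2161.6 ≈ 2289.3 mm.
Setup B: H = 358²/(16×0.018) + 358 ≈ 445371.9 mm; DoF = Df − Dn = 37719.3 − 32300.1 ≈ 5419.2 mm.
Ratio = 5419.2 / 2289.3 ≈ 2.37.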